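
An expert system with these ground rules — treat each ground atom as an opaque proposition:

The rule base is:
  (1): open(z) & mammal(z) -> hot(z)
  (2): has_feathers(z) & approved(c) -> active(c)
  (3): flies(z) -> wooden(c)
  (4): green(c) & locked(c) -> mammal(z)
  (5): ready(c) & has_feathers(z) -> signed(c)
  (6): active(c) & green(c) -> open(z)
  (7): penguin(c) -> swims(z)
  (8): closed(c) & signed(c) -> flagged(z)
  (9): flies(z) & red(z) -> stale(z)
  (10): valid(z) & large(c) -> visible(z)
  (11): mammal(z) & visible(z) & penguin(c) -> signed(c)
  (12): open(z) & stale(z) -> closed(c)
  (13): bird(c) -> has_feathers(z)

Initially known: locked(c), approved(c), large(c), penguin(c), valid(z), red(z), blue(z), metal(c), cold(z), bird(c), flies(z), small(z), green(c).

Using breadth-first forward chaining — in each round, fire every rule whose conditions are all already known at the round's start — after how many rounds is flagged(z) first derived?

Round 1: (3) [flies(z) -> wooden(c)]; (4) [green(c) & locked(c) -> mammal(z)]; (7) [penguin(c) -> swims(z)]; (9) [flies(z) & red(z) -> stale(z)]; (10) [valid(z) & large(c) -> visible(z)]; (13) [bird(c) -> has_feathers(z)]. Adds wooden(c), mammal(z), swims(z), stale(z), visible(z), has_feathers(z).
Round 2: (2) [has_feathers(z) & approved(c) -> active(c)]; (11) [mammal(z) & visible(z) & penguin(c) -> signed(c)]. Adds active(c), signed(c).
Round 3: (6) [active(c) & green(c) -> open(z)]. Adds open(z).
Round 4: (1) [open(z) & mammal(z) -> hot(z)]; (12) [open(z) & stale(z) -> closed(c)]. Adds hot(z), closed(c).
Round 5: (8) [closed(c) & signed(c) -> flagged(z)]. Adds flagged(z).
flagged(z) first appears in round 5.

5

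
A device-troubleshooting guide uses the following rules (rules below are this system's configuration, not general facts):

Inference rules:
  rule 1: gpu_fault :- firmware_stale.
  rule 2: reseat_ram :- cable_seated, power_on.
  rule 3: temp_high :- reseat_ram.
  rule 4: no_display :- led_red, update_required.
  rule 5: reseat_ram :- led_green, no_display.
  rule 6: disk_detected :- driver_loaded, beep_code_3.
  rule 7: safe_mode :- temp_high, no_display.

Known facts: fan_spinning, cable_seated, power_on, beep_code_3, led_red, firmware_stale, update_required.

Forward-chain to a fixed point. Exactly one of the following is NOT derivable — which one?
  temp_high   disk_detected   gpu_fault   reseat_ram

disk_detected

Round 1: rule 1 [gpu_fault :- firmware_stale.]; rule 2 [reseat_ram :- cable_seated, power_on.]; rule 4 [no_display :- led_red, update_required.]. Adds gpu_fault, reseat_ram, no_display.
Round 2: rule 3 [temp_high :- reseat_ram.]. Adds temp_high.
Round 3: rule 7 [safe_mode :- temp_high, no_display.]. Adds safe_mode.
Derived: gpu_fault (round 1), reseat_ram (round 1), temp_high (round 2). disk_detected never appears in any round.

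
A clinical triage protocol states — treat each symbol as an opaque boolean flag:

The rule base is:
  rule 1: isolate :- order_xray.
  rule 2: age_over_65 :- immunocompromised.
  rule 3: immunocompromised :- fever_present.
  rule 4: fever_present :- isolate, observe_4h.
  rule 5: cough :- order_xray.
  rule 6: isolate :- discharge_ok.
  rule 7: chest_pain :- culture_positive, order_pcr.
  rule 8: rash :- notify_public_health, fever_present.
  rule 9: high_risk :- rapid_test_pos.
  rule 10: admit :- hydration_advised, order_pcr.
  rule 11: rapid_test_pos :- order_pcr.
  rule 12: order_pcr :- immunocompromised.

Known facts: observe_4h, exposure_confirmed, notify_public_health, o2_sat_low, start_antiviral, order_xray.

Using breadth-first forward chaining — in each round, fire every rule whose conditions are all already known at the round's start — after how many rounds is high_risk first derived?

Round 1 — rule 1, rule 5, derive isolate, cough.
Round 2 — rule 4, derive fever_present.
Round 3 — rule 3, rule 8, derive immunocompromised, rash.
Round 4 — rule 2, rule 12, derive age_over_65, order_pcr.
Round 5 — rule 11, derive rapid_test_pos.
Round 6 — rule 9, derive high_risk.
high_risk first appears in round 6.

6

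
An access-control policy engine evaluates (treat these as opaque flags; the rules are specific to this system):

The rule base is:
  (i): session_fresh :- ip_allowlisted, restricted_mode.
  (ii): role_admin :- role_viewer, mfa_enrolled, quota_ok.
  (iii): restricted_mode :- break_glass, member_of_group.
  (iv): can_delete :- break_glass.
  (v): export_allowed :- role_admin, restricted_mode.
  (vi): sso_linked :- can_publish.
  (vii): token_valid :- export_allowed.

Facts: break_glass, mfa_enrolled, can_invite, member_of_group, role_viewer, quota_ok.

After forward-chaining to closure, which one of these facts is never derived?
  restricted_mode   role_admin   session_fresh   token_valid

session_fresh

Round 1 — (ii), (iii), (iv), derive role_admin, restricted_mode, can_delete.
Round 2 — (v), derive export_allowed.
Round 3 — (vii), derive token_valid.
Derived: token_valid (round 3), restricted_mode (round 1), role_admin (round 1). session_fresh never appears in any round.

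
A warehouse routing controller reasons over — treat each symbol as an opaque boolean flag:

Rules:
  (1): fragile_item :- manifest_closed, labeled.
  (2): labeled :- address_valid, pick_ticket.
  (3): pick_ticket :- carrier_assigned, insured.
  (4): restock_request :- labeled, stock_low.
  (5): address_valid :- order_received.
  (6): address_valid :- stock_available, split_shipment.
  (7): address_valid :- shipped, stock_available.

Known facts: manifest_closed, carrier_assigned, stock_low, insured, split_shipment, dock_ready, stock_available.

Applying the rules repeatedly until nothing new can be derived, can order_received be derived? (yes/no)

Round 1 fires (3), (6), giving pick_ticket, address_valid.
Round 2 fires (2), giving labeled.
Round 3 fires (1), (4), giving fragile_item, restock_request.
Fixed point reached. No rule has order_received as a consequent, and it is not given.

no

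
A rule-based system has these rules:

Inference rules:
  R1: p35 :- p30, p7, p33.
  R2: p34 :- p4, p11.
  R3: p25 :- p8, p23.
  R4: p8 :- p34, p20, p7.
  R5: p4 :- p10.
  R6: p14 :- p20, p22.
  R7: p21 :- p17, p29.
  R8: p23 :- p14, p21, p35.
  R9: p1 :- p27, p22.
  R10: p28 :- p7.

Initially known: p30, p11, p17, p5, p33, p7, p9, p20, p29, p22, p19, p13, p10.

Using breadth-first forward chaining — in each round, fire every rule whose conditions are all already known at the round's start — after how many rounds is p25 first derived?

Round 1: R1 [p35 :- p30, p7, p33.]; R5 [p4 :- p10.]; R6 [p14 :- p20, p22.]; R7 [p21 :- p17, p29.]; R10 [p28 :- p7.]. New: p35, p4, p14, p21, p28.
Round 2: R2 [p34 :- p4, p11.]; R8 [p23 :- p14, p21, p35.]. New: p34, p23.
Round 3: R4 [p8 :- p34, p20, p7.]. New: p8.
Round 4: R3 [p25 :- p8, p23.]. New: p25.
p25 first appears in round 4.

4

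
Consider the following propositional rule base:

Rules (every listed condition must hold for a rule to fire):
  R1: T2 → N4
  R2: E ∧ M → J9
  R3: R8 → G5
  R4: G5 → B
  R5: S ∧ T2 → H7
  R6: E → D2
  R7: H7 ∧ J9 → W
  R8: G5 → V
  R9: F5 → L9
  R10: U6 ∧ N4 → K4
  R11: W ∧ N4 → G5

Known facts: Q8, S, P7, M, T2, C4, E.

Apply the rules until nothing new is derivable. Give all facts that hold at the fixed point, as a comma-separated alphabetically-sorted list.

B, C4, D2, E, G5, H7, J9, M, N4, P7, Q8, S, T2, V, W

Round 1: R1 [T2 → N4]; R2 [E ∧ M → J9]; R5 [S ∧ T2 → H7]; R6 [E → D2]. New: N4, J9, H7, D2.
Round 2: R7 [H7 ∧ J9 → W]. New: W.
Round 3: R11 [W ∧ N4 → G5]. New: G5.
Round 4: R4 [G5 → B]; R8 [G5 → V]. New: B, V.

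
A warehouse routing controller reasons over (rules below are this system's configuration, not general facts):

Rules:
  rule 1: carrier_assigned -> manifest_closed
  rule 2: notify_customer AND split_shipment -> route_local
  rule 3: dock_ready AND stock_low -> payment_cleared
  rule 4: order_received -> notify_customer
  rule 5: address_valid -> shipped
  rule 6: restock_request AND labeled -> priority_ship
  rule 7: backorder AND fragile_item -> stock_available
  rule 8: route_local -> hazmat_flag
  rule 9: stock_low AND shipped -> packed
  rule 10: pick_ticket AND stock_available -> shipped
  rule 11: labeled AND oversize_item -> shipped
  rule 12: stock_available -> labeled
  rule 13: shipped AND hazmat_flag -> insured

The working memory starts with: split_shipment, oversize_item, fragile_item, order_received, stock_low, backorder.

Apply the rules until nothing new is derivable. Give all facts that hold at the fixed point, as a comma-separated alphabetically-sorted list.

Round 1: rule 4 [order_received -> notify_customer]; rule 7 [backorder AND fragile_item -> stock_available]. Adds notify_customer, stock_available.
Round 2: rule 2 [notify_customer AND split_shipment -> route_local]; rule 12 [stock_available -> labeled]. Adds route_local, labeled.
Round 3: rule 8 [route_local -> hazmat_flag]; rule 11 [labeled AND oversize_item -> shipped]. Adds hazmat_flag, shipped.
Round 4: rule 9 [stock_low AND shipped -> packed]; rule 13 [shipped AND hazmat_flag -> insured]. Adds packed, insured.

backorder, fragile_item, hazmat_flag, insured, labeled, notify_customer, order_received, oversize_item, packed, route_local, shipped, split_shipment, stock_available, stock_low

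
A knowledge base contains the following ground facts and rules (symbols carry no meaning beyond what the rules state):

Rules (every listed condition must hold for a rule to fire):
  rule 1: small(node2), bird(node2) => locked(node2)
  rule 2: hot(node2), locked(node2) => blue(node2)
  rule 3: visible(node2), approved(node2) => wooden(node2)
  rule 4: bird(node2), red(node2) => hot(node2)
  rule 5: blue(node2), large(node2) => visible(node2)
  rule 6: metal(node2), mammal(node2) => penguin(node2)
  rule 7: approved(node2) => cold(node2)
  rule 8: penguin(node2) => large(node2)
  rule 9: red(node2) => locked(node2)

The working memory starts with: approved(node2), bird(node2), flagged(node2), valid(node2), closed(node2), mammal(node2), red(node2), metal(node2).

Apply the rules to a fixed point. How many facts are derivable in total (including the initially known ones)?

16

Round 1 fires rule 4, rule 6, rule 7, rule 9, giving hot(node2), penguin(node2), cold(node2), locked(node2).
Round 2 fires rule 2, rule 8, giving blue(node2), large(node2).
Round 3 fires rule 5, giving visible(node2).
Round 4 fires rule 3, giving wooden(node2).
Closure: {approved(node2), bird(node2), blue(node2), closed(node2), cold(node2), flagged(node2), hot(node2), large(node2), locked(node2), mammal(node2), metal(node2), penguin(node2), red(node2), valid(node2), visible(node2), wooden(node2)} — 16 facts.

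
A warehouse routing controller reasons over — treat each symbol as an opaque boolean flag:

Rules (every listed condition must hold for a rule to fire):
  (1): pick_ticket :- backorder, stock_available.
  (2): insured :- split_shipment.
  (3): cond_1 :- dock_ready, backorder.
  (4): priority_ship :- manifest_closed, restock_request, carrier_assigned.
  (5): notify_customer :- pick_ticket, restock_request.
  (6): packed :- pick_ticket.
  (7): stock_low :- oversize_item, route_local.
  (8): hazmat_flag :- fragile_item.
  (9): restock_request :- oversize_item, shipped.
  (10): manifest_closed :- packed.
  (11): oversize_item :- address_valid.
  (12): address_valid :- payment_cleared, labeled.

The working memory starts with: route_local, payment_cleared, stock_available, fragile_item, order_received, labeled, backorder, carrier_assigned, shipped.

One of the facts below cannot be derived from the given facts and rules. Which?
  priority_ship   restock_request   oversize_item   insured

Round 1: (1) [pick_ticket :- backorder, stock_available.]; (8) [hazmat_flag :- fragile_item.]; (12) [address_valid :- payment_cleared, labeled.]. New: pick_ticket, hazmat_flag, address_valid.
Round 2: (6) [packed :- pick_ticket.]; (11) [oversize_item :- address_valid.]. New: packed, oversize_item.
Round 3: (7) [stock_low :- oversize_item, route_local.]; (9) [restock_request :- oversize_item, shipped.]; (10) [manifest_closed :- packed.]. New: stock_low, restock_request, manifest_closed.
Round 4: (4) [priority_ship :- manifest_closed, restock_request, carrier_assigned.]; (5) [notify_customer :- pick_ticket, restock_request.]. New: priority_ship, notify_customer.
Derived: priority_ship (round 4), oversize_item (round 2), restock_request (round 3). insured never appears in any round.

insured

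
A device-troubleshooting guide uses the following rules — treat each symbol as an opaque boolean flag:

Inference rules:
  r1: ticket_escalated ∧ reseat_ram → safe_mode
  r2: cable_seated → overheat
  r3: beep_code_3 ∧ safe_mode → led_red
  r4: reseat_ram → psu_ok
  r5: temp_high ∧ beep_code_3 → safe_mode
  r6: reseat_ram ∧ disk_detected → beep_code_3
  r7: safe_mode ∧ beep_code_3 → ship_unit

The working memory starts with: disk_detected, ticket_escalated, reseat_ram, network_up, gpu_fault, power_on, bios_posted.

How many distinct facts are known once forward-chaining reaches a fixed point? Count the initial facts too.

Round 1: r1 [ticket_escalated ∧ reseat_ram → safe_mode]; r4 [reseat_ram → psu_ok]; r6 [reseat_ram ∧ disk_detected → beep_code_3]. New: safe_mode, psu_ok, beep_code_3.
Round 2: r3 [beep_code_3 ∧ safe_mode → led_red]; r7 [safe_mode ∧ beep_code_3 → ship_unit]. New: led_red, ship_unit.
Closure: {beep_code_3, bios_posted, disk_detected, gpu_fault, led_red, network_up, power_on, psu_ok, reseat_ram, safe_mode, ship_unit, ticket_escalated} — 12 facts.

12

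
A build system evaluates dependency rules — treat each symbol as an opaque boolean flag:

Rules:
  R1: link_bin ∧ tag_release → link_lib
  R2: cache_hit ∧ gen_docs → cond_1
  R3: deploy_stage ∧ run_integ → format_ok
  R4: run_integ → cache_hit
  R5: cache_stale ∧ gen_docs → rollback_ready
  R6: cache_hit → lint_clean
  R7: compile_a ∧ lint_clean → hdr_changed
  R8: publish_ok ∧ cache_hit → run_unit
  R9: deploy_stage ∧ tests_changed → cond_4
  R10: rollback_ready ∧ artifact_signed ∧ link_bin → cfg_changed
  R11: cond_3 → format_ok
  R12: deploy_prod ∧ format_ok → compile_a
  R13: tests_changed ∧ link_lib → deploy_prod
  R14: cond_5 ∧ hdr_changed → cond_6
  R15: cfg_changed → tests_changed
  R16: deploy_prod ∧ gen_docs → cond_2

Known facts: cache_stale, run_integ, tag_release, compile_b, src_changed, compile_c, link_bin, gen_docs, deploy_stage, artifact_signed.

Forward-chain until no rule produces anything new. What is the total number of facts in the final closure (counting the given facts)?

Round 1 fires R1, R3, R4, R5, giving link_lib, format_ok, cache_hit, rollback_ready.
Round 2 fires R2, R6, R10, giving cond_1, lint_clean, cfg_changed.
Round 3 fires R15, giving tests_changed.
Round 4 fires R9, R13, giving cond_4, deploy_prod.
Round 5 fires R12, R16, giving compile_a, cond_2.
Round 6 fires R7, giving hdr_changed.
Closure: {artifact_signed, cache_hit, cache_stale, cfg_changed, compile_a, compile_b, compile_c, cond_1, cond_2, cond_4, deploy_prod, deploy_stage, format_ok, gen_docs, hdr_changed, link_bin, link_lib, lint_clean, rollback_ready, run_integ, src_changed, tag_release, tests_changed} — 23 facts.

23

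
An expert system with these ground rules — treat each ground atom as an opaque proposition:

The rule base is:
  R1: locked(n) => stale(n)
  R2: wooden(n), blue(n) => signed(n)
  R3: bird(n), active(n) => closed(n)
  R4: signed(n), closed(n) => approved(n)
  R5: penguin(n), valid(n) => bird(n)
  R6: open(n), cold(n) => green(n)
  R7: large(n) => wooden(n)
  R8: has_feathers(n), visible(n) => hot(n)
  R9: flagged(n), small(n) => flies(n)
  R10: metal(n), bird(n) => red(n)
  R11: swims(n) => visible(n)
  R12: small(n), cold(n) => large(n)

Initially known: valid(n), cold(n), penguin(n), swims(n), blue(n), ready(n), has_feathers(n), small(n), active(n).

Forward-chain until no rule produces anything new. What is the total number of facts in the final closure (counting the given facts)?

[1] R5 [penguin(n), valid(n) => bird(n)]; R11 [swims(n) => visible(n)]; R12 [small(n), cold(n) => large(n)]. ⇒ new: bird(n), visible(n), large(n).
[2] R3 [bird(n), active(n) => closed(n)]; R7 [large(n) => wooden(n)]; R8 [has_feathers(n), visible(n) => hot(n)]. ⇒ new: closed(n), wooden(n), hot(n).
[3] R2 [wooden(n), blue(n) => signed(n)]. ⇒ new: signed(n).
[4] R4 [signed(n), closed(n) => approved(n)]. ⇒ new: approved(n).
Closure: {active(n), approved(n), bird(n), blue(n), closed(n), cold(n), has_feathers(n), hot(n), large(n), penguin(n), ready(n), signed(n), small(n), swims(n), valid(n), visible(n), wooden(n)} — 17 facts.

17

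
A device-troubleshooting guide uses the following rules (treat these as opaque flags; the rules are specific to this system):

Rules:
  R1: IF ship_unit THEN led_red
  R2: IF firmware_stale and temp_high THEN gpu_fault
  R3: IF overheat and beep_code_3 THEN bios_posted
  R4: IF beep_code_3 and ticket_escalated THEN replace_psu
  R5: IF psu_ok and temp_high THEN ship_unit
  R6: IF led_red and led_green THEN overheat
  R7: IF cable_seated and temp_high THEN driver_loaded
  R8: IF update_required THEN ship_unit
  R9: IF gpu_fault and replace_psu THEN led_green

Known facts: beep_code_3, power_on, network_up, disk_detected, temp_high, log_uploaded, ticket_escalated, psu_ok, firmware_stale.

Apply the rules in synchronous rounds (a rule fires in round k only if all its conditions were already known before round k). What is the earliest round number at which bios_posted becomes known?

Round 1 fires R2, R4, R5, giving gpu_fault, replace_psu, ship_unit.
Round 2 fires R1, R9, giving led_red, led_green.
Round 3 fires R6, giving overheat.
Round 4 fires R3, giving bios_posted.
bios_posted first appears in round 4.

4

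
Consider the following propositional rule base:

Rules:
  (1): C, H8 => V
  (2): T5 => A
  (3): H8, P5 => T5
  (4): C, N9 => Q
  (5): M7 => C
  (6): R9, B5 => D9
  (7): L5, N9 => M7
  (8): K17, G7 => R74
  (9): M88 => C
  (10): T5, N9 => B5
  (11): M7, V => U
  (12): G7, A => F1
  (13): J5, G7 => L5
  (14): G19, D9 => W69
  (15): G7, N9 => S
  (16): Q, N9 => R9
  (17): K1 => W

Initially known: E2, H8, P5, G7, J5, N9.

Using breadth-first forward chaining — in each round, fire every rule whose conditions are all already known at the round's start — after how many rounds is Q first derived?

4

Round 1 fires (3), (13), (15), giving T5, L5, S.
Round 2 fires (2), (7), (10), giving A, M7, B5.
Round 3 fires (5), (12), giving C, F1.
Round 4 fires (1), (4), giving V, Q.
Q first appears in round 4.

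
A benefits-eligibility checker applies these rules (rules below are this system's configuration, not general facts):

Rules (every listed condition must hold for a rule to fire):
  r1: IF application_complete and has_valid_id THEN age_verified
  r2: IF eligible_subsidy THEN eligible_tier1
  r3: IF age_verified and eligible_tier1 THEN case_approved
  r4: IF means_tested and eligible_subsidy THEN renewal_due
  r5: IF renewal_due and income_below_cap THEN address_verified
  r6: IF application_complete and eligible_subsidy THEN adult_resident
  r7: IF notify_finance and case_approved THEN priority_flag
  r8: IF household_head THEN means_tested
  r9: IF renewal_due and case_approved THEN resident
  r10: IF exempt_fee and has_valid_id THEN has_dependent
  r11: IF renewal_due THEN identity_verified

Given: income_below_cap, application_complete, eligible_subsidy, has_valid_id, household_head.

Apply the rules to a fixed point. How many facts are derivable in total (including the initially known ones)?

Round 1 — r1, r2, r6, r8, derive age_verified, eligible_tier1, adult_resident, means_tested.
Round 2 — r3, r4, derive case_approved, renewal_due.
Round 3 — r5, r9, r11, derive address_verified, resident, identity_verified.
Closure: {address_verified, adult_resident, age_verified, application_complete, case_approved, eligible_subsidy, eligible_tier1, has_valid_id, household_head, identity_verified, income_below_cap, means_tested, renewal_due, resident} — 14 facts.

14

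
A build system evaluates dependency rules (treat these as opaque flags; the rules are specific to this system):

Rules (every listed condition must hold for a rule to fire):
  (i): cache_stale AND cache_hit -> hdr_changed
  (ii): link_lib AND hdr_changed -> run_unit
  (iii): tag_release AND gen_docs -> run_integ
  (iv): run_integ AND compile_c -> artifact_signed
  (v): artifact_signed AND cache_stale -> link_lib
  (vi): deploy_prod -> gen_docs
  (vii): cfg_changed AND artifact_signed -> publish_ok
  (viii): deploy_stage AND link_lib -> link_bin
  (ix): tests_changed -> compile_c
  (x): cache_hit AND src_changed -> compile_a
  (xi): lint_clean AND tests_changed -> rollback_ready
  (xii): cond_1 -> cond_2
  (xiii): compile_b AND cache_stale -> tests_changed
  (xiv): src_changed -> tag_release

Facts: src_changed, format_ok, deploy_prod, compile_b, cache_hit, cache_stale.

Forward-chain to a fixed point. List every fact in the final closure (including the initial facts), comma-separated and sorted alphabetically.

artifact_signed, cache_hit, cache_stale, compile_a, compile_b, compile_c, deploy_prod, format_ok, gen_docs, hdr_changed, link_lib, run_integ, run_unit, src_changed, tag_release, tests_changed

Round 1: (i) [cache_stale AND cache_hit -> hdr_changed]; (vi) [deploy_prod -> gen_docs]; (x) [cache_hit AND src_changed -> compile_a]; (xiii) [compile_b AND cache_stale -> tests_changed]; (xiv) [src_changed -> tag_release]. Adds hdr_changed, gen_docs, compile_a, tests_changed, tag_release.
Round 2: (iii) [tag_release AND gen_docs -> run_integ]; (ix) [tests_changed -> compile_c]. Adds run_integ, compile_c.
Round 3: (iv) [run_integ AND compile_c -> artifact_signed]. Adds artifact_signed.
Round 4: (v) [artifact_signed AND cache_stale -> link_lib]. Adds link_lib.
Round 5: (ii) [link_lib AND hdr_changed -> run_unit]. Adds run_unit.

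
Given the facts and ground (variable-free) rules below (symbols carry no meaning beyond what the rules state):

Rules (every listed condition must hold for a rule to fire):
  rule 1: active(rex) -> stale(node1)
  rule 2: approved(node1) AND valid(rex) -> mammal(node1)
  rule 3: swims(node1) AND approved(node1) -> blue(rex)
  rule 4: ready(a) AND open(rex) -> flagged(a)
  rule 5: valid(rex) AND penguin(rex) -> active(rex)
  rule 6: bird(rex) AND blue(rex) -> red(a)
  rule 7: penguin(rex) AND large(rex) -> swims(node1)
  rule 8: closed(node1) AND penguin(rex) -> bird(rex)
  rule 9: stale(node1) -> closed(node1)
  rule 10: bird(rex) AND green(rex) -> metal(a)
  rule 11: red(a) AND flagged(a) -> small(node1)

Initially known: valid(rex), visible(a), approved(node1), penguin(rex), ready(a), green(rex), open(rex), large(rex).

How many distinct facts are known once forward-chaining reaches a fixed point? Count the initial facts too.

Round 1: rule 2 [approved(node1) AND valid(rex) -> mammal(node1)]; rule 4 [ready(a) AND open(rex) -> flagged(a)]; rule 5 [valid(rex) AND penguin(rex) -> active(rex)]; rule 7 [penguin(rex) AND large(rex) -> swims(node1)]. New: mammal(node1), flagged(a), active(rex), swims(node1).
Round 2: rule 1 [active(rex) -> stale(node1)]; rule 3 [swims(node1) AND approved(node1) -> blue(rex)]. New: stale(node1), blue(rex).
Round 3: rule 9 [stale(node1) -> closed(node1)]. New: closed(node1).
Round 4: rule 8 [closed(node1) AND penguin(rex) -> bird(rex)]. New: bird(rex).
Round 5: rule 6 [bird(rex) AND blue(rex) -> red(a)]; rule 10 [bird(rex) AND green(rex) -> metal(a)]. New: red(a), metal(a).
Round 6: rule 11 [red(a) AND flagged(a) -> small(node1)]. New: small(node1).
Closure: {active(rex), approved(node1), bird(rex), blue(rex), closed(node1), flagged(a), green(rex), large(rex), mammal(node1), metal(a), open(rex), penguin(rex), ready(a), red(a), small(node1), stale(node1), swims(node1), valid(rex), visible(a)} — 19 facts.

19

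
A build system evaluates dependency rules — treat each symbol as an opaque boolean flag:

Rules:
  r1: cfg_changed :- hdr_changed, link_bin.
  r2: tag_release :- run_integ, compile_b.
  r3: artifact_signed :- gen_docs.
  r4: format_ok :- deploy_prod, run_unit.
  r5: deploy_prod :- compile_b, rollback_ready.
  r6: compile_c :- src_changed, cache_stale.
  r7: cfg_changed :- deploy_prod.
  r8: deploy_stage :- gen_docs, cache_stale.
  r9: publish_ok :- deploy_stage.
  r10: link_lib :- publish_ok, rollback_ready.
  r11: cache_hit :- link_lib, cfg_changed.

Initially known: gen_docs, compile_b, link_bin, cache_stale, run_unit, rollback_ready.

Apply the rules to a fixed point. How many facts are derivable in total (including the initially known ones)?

Round 1 fires r3, r5, r8, giving artifact_signed, deploy_prod, deploy_stage.
Round 2 fires r4, r7, r9, giving format_ok, cfg_changed, publish_ok.
Round 3 fires r10, giving link_lib.
Round 4 fires r11, giving cache_hit.
Closure: {artifact_signed, cache_hit, cache_stale, cfg_changed, compile_b, deploy_prod, deploy_stage, format_ok, gen_docs, link_bin, link_lib, publish_ok, rollback_ready, run_unit} — 14 facts.

14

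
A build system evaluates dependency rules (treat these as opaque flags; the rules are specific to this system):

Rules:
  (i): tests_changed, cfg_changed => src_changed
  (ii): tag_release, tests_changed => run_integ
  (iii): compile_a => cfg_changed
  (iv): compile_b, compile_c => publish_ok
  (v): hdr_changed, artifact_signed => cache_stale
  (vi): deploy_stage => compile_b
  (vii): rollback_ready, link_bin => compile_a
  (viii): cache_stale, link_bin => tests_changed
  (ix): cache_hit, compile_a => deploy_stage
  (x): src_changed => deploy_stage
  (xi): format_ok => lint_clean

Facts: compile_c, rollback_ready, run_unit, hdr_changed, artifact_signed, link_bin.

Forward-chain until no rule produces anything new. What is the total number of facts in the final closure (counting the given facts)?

14

Round 1: (v) [hdr_changed, artifact_signed => cache_stale]; (vii) [rollback_ready, link_bin => compile_a]. Adds cache_stale, compile_a.
Round 2: (iii) [compile_a => cfg_changed]; (viii) [cache_stale, link_bin => tests_changed]. Adds cfg_changed, tests_changed.
Round 3: (i) [tests_changed, cfg_changed => src_changed]. Adds src_changed.
Round 4: (x) [src_changed => deploy_stage]. Adds deploy_stage.
Round 5: (vi) [deploy_stage => compile_b]. Adds compile_b.
Round 6: (iv) [compile_b, compile_c => publish_ok]. Adds publish_ok.
Closure: {artifact_signed, cache_stale, cfg_changed, compile_a, compile_b, compile_c, deploy_stage, hdr_changed, link_bin, publish_ok, rollback_ready, run_unit, src_changed, tests_changed} — 14 facts.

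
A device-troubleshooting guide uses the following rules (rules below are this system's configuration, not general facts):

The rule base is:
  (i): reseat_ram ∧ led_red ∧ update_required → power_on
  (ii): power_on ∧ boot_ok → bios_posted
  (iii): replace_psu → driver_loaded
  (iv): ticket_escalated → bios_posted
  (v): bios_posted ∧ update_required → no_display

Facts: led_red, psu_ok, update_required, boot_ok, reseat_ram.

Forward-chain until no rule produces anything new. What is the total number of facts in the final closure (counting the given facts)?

Round 1: (i) [reseat_ram ∧ led_red ∧ update_required → power_on]. New: power_on.
Round 2: (ii) [power_on ∧ boot_ok → bios_posted]. New: bios_posted.
Round 3: (v) [bios_posted ∧ update_required → no_display]. New: no_display.
Closure: {bios_posted, boot_ok, led_red, no_display, power_on, psu_ok, reseat_ram, update_required} — 8 facts.

8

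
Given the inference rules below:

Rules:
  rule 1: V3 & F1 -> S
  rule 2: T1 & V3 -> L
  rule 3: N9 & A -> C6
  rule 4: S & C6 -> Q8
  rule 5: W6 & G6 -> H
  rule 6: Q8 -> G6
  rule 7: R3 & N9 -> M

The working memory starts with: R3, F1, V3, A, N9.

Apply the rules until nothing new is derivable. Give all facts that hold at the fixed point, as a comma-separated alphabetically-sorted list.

Round 1: rule 1 [V3 & F1 -> S]; rule 3 [N9 & A -> C6]; rule 7 [R3 & N9 -> M]. New: S, C6, M.
Round 2: rule 4 [S & C6 -> Q8]. New: Q8.
Round 3: rule 6 [Q8 -> G6]. New: G6.

A, C6, F1, G6, M, N9, Q8, R3, S, V3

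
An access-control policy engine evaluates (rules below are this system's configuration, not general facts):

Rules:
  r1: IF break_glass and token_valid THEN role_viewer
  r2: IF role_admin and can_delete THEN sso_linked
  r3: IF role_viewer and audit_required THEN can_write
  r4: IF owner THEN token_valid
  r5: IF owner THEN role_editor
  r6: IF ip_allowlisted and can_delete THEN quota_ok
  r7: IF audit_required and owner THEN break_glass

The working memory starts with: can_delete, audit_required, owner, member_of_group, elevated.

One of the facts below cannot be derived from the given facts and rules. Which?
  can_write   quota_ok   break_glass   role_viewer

Round 1: r4 [IF owner THEN token_valid]; r5 [IF owner THEN role_editor]; r7 [IF audit_required and owner THEN break_glass]. Adds token_valid, role_editor, break_glass.
Round 2: r1 [IF break_glass and token_valid THEN role_viewer]. Adds role_viewer.
Round 3: r3 [IF role_viewer and audit_required THEN can_write]. Adds can_write.
Derived: break_glass (round 1), role_viewer (round 2), can_write (round 3). quota_ok never appears in any round.

quota_ok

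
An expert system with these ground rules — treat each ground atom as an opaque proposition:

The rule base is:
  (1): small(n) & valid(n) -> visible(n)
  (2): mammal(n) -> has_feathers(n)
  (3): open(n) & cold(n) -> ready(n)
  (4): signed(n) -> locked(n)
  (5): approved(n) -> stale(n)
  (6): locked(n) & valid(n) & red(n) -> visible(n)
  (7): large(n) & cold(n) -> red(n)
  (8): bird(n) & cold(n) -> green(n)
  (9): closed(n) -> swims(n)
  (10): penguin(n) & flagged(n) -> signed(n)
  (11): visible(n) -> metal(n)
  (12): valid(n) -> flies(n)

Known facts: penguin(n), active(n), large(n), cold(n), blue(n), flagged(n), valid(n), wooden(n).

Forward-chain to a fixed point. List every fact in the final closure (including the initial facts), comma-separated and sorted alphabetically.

Round 1 fires (7), (10), (12), giving red(n), signed(n), flies(n).
Round 2 fires (4), giving locked(n).
Round 3 fires (6), giving visible(n).
Round 4 fires (11), giving metal(n).

active(n), blue(n), cold(n), flagged(n), flies(n), large(n), locked(n), metal(n), penguin(n), red(n), signed(n), valid(n), visible(n), wooden(n)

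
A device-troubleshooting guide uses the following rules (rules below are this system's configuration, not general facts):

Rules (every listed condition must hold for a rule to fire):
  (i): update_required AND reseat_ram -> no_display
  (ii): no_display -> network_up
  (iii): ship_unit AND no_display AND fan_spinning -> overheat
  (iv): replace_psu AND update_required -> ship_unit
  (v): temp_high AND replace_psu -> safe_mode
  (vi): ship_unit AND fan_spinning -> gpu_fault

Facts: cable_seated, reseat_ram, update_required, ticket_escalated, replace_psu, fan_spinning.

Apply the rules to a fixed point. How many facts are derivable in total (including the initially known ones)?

11

Round 1 — (i), (iv), derive no_display, ship_unit.
Round 2 — (ii), (iii), (vi), derive network_up, overheat, gpu_fault.
Closure: {cable_seated, fan_spinning, gpu_fault, network_up, no_display, overheat, replace_psu, reseat_ram, ship_unit, ticket_escalated, update_required} — 11 facts.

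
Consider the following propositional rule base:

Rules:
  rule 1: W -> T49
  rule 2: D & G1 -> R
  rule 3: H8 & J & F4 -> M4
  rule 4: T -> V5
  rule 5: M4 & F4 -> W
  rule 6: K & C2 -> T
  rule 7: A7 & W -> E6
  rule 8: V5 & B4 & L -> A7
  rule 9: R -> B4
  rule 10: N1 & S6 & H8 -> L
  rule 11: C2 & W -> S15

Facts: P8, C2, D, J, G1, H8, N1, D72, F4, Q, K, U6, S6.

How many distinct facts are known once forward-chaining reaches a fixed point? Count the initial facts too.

Round 1: rule 2 [D & G1 -> R]; rule 3 [H8 & J & F4 -> M4]; rule 6 [K & C2 -> T]; rule 10 [N1 & S6 & H8 -> L]. Adds R, M4, T, L.
Round 2: rule 4 [T -> V5]; rule 5 [M4 & F4 -> W]; rule 9 [R -> B4]. Adds V5, W, B4.
Round 3: rule 1 [W -> T49]; rule 8 [V5 & B4 & L -> A7]; rule 11 [C2 & W -> S15]. Adds T49, A7, S15.
Round 4: rule 7 [A7 & W -> E6]. Adds E6.
Closure: {A7, B4, C2, D, D72, E6, F4, G1, H8, J, K, L, M4, N1, P8, Q, R, S15, S6, T, T49, U6, V5, W} — 24 facts.

24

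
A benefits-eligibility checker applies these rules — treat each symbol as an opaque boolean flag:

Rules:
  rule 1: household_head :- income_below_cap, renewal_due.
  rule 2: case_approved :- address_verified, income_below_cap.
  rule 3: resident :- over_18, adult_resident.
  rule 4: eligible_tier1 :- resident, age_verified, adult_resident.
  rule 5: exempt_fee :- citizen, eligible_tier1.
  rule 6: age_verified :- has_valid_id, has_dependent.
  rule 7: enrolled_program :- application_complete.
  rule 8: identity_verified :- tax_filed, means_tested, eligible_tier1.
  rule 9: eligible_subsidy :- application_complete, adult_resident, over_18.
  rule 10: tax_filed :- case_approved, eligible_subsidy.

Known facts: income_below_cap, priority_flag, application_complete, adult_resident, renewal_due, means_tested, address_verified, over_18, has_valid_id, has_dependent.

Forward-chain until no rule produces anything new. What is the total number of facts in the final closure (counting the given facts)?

Round 1: rule 1 [household_head :- income_below_cap, renewal_due.]; rule 2 [case_approved :- address_verified, income_below_cap.]; rule 3 [resident :- over_18, adult_resident.]; rule 6 [age_verified :- has_valid_id, has_dependent.]; rule 7 [enrolled_program :- application_complete.]; rule 9 [eligible_subsidy :- application_complete, adult_resident, over_18.]. Adds household_head, case_approved, resident, age_verified, enrolled_program, eligible_subsidy.
Round 2: rule 4 [eligible_tier1 :- resident, age_verified, adult_resident.]; rule 10 [tax_filed :- case_approved, eligible_subsidy.]. Adds eligible_tier1, tax_filed.
Round 3: rule 8 [identity_verified :- tax_filed, means_tested, eligible_tier1.]. Adds identity_verified.
Closure: {address_verified, adult_resident, age_verified, application_complete, case_approved, eligible_subsidy, eligible_tier1, enrolled_program, has_dependent, has_valid_id, household_head, identity_verified, income_below_cap, means_tested, over_18, priority_flag, renewal_due, resident, tax_filed} — 19 facts.

19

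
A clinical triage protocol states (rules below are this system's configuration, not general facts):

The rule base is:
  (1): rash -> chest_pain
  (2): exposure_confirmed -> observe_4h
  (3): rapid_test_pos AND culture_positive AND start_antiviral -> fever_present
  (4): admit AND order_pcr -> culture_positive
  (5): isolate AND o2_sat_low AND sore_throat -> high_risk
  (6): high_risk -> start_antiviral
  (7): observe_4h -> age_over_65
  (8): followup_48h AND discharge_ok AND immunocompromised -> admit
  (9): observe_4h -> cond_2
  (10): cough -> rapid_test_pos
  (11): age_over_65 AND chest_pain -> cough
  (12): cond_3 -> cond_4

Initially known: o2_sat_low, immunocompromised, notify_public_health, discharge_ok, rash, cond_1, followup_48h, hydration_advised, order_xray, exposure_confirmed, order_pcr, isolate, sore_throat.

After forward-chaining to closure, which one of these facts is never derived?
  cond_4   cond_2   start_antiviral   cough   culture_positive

Round 1: (1) [rash -> chest_pain]; (2) [exposure_confirmed -> observe_4h]; (5) [isolate AND o2_sat_low AND sore_throat -> high_risk]; (8) [followup_48h AND discharge_ok AND immunocompromised -> admit]. Adds chest_pain, observe_4h, high_risk, admit.
Round 2: (4) [admit AND order_pcr -> culture_positive]; (6) [high_risk -> start_antiviral]; (7) [observe_4h -> age_over_65]; (9) [observe_4h -> cond_2]. Adds culture_positive, start_antiviral, age_over_65, cond_2.
Round 3: (11) [age_over_65 AND chest_pain -> cough]. Adds cough.
Round 4: (10) [cough -> rapid_test_pos]. Adds rapid_test_pos.
Round 5: (3) [rapid_test_pos AND culture_positive AND start_antiviral -> fever_present]. Adds fever_present.
Derived: culture_positive (round 2), cough (round 3), cond_2 (round 2), start_antiviral (round 2). cond_4 never appears in any round.

cond_4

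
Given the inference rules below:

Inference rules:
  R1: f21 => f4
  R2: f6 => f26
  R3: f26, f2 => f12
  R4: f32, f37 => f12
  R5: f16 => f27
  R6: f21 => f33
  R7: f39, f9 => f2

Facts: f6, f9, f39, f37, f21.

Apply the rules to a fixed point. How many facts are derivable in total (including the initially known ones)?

10

Round 1: R1 [f21 => f4]; R2 [f6 => f26]; R6 [f21 => f33]; R7 [f39, f9 => f2]. New: f4, f26, f33, f2.
Round 2: R3 [f26, f2 => f12]. New: f12.
Closure: {f12, f2, f21, f26, f33, f37, f39, f4, f6, f9} — 10 facts.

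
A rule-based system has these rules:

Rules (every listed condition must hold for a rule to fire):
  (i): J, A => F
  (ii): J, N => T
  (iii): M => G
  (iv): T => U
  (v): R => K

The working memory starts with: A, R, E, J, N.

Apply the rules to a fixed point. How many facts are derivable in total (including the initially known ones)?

Round 1 fires (i), (ii), (v), giving F, T, K.
Round 2 fires (iv), giving U.
Closure: {A, E, F, J, K, N, R, T, U} — 9 facts.

9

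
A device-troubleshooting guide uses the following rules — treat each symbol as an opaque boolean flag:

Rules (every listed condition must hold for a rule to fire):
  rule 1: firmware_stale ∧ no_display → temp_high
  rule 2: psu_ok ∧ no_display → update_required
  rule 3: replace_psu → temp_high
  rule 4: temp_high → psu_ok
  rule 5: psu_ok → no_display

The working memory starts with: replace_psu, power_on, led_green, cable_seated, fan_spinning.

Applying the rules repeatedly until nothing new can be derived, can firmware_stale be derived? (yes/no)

Round 1 fires rule 3, giving temp_high.
Round 2 fires rule 4, giving psu_ok.
Round 3 fires rule 5, giving no_display.
Round 4 fires rule 2, giving update_required.
Fixed point reached. No rule has firmware_stale as a consequent, and it is not given.

no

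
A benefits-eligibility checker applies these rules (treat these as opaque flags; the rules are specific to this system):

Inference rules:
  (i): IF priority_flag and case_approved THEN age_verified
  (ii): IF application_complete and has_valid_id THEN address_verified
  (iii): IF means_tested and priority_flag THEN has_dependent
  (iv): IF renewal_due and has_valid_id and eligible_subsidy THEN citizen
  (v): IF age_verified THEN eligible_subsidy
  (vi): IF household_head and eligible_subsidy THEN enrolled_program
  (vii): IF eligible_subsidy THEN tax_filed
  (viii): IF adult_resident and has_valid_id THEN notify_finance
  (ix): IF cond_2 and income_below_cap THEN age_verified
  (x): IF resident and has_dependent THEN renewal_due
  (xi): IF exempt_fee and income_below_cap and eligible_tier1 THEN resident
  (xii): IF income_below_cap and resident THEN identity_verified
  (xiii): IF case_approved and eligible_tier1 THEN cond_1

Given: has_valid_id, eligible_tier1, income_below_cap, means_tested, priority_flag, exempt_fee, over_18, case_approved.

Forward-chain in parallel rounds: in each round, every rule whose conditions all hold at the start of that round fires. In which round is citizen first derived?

Round 1 fires (i), (iii), (xi), (xiii), giving age_verified, has_dependent, resident, cond_1.
Round 2 fires (v), (x), (xii), giving eligible_subsidy, renewal_due, identity_verified.
Round 3 fires (iv), (vii), giving citizen, tax_filed.
citizen first appears in round 3.

3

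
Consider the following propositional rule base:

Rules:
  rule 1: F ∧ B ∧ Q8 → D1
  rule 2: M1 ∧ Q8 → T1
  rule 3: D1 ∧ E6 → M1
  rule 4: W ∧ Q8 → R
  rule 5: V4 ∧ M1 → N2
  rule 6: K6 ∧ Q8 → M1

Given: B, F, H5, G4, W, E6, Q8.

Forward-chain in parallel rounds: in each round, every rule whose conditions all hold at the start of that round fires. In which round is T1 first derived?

3

Round 1: rule 1 [F ∧ B ∧ Q8 → D1]; rule 4 [W ∧ Q8 → R]. Adds D1, R.
Round 2: rule 3 [D1 ∧ E6 → M1]. Adds M1.
Round 3: rule 2 [M1 ∧ Q8 → T1]. Adds T1.
T1 first appears in round 3.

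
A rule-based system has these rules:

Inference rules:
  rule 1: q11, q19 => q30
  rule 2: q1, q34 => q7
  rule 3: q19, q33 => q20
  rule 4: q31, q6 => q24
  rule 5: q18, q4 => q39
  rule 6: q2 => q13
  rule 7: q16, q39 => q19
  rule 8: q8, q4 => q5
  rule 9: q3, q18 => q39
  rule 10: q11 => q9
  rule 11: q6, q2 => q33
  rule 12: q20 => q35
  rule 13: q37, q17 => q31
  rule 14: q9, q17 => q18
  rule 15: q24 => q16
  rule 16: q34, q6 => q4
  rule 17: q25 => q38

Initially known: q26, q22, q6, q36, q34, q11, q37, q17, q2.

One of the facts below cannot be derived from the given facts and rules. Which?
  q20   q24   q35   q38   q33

q38

[1] rule 6 [q2 => q13]; rule 10 [q11 => q9]; rule 11 [q6, q2 => q33]; rule 13 [q37, q17 => q31]; rule 16 [q34, q6 => q4]. ⇒ new: q13, q9, q33, q31, q4.
[2] rule 4 [q31, q6 => q24]; rule 14 [q9, q17 => q18]. ⇒ new: q24, q18.
[3] rule 5 [q18, q4 => q39]; rule 15 [q24 => q16]. ⇒ new: q39, q16.
[4] rule 7 [q16, q39 => q19]. ⇒ new: q19.
[5] rule 1 [q11, q19 => q30]; rule 3 [q19, q33 => q20]. ⇒ new: q30, q20.
[6] rule 12 [q20 => q35]. ⇒ new: q35.
Derived: q24 (round 2), q33 (round 1), q35 (round 6), q20 (round 5). q38 never appears in any round.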